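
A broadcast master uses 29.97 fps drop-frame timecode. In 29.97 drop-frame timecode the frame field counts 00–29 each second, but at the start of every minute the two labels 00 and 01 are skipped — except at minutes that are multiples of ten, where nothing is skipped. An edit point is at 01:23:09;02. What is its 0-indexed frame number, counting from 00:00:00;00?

149522

As if non-drop at 30 labels/s: (1 × 3600 + 23 × 60 + 9) × 30 + 2 = 149672.
Minute boundaries passed: 83; those not divisible by 10: 83 − 8 = 75; dropped labels = 2 × 75 = 150.
Actual frame index = 149672 − 150 = 149522.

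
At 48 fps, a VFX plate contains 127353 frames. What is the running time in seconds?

Running time = 127353 / (48) = 2653.1875 s.

2653.1875 seconds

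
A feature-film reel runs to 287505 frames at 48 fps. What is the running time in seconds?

Running time = 287505 / (48) = 5989.6875 s.

5989.6875 seconds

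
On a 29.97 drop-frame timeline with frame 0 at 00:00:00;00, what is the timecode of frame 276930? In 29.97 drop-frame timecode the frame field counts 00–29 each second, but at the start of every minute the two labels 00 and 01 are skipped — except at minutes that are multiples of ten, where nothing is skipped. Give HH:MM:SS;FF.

02:34:00;08

Each 10-minute DF block holds 10 × 60 × 30 − 9 × 2 = 17982 frames. 276930 ÷ 17982 → 15 full blocks, remainder 7200.
Within the partial block the first minute is 1800 frames and each further minute 1798, so 4 further minute boundaries passed. Total skipped labels = 18 × 15 + 2 × 4 = 278.
Non-drop label index = 276930 + 278 = 277208; at 30 labels/s that is 02:34:00:08, i.e. DF 02:34:00;08.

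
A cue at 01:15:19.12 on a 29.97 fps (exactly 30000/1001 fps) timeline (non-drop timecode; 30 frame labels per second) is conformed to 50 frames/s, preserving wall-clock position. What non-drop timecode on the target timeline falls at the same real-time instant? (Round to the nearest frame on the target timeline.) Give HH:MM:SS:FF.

Source frame index: (1×3600 + 15×60 + 19) × 30 + 12 = 135582.
Real time: 135582 / (30000/1001) = 22619597/5000 s.
Target frame: (22619597/5000) × (50) = 22619597/100 ≈ 226195.970 → 226196.
At 50 labels/s: frame 226196 → 01:15:23:46.

01:15:23:46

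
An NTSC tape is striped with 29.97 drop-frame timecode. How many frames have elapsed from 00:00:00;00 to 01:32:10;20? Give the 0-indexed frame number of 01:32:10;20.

As if non-drop at 30 labels/s: (1 × 3600 + 32 × 60 + 10) × 30 + 20 = 165920.
Minute boundaries passed: 92; those not divisible by 10: 92 − 9 = 83; dropped labels = 2 × 83 = 166.
Actual frame index = 165920 − 166 = 165754.

165754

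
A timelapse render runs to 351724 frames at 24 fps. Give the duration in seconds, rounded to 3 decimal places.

14655.167 seconds

Running time = 351724 × 1/24 = 87931/6 s ≈ 14655.167 s.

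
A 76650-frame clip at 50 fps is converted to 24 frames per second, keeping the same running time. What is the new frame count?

36792 frames

Target frames = source frames × (target rate / source rate) = 76650 × (24)/(50) = 76650 × 12/25 = 36792.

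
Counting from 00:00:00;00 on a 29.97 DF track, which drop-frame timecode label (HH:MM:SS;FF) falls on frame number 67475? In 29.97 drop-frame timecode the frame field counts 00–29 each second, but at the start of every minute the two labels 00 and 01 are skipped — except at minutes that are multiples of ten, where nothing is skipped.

Each 10-minute DF block holds 10 × 60 × 30 − 9 × 2 = 17982 frames. 67475 ÷ 17982 → 3 full blocks, remainder 13529.
Within the partial block the first minute is 1800 frames and each further minute 1798, so 7 further minute boundaries passed. Total skipped labels = 18 × 3 + 2 × 7 = 68.
Non-drop label index = 67475 + 68 = 67543; at 30 labels/s that is 00:37:31:13, i.e. DF 00:37:31;13.

00:37:31;13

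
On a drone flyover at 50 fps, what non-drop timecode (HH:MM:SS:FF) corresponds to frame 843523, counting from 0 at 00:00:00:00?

04:41:10:23

843523 ÷ 50 = 16870 full seconds, remainder 23 frames.
16870 s = 4 h 41 min 10 s.
Timecode: 04:41:10:23.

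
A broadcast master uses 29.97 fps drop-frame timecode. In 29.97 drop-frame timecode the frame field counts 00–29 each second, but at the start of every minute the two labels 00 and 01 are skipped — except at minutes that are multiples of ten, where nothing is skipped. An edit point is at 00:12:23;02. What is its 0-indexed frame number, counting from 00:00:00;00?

22270

Complete 10-minute blocks: 1, each 17982 frames → 17982.
Remaining 2 whole minutes in the current block: 1800 + 1 × 1798 = 3598 frames.
Within the current minute: 23 × 30 + 2 − 2 = 690 (labels ;00/;01 skipped at this minute). Total = 17982 + 3598 + 690 = 22270.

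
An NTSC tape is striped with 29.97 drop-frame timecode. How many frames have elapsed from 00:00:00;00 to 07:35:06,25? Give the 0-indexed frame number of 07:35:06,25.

Complete 10-minute blocks: 45, each 17982 frames → 809190.
Remaining 5 whole minutes in the current block: 1800 + 4 × 1798 = 8992 frames.
Within the current minute: 6 × 30 + 25 − 2 = 203 (labels ;00/;01 skipped at this minute). Total = 809190 + 8992 + 203 = 818385.

818385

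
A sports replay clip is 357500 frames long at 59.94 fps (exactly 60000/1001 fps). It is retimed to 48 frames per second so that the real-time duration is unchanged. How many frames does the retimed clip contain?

286286 frames

Target frames = source frames × (target rate / source rate) = 357500 × (48)/(60000/1001) = 357500 × 1001/1250 = 286286.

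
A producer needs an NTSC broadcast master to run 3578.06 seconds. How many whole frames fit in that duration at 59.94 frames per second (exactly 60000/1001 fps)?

Frames = 3578.06 × 60000/1001 = 214683600/1001 ≈ 214469.1309.
Complete frames: 214469.

214469 frames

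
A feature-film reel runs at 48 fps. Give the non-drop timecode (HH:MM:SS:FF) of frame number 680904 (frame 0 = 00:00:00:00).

680904 ÷ 48 = 14185 full seconds, remainder 24 frames.
14185 s = 3 h 56 min 25 s.
Timecode: 03:56:25:24.

03:56:25:24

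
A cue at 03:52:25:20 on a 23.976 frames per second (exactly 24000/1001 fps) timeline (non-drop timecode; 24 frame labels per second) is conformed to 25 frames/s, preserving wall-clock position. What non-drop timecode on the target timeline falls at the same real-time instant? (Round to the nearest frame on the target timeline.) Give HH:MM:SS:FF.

Source frame index: (3×3600 + 52×60 + 25) × 24 + 20 = 334700.
Real time: 334700 / (24000/1001) = 3350347/240 s.
Target frame: (3350347/240) × (25) = 16751735/48 ≈ 348994.479 → 348994.
At 25 labels/s: frame 348994 → 03:52:39:19.

03:52:39:19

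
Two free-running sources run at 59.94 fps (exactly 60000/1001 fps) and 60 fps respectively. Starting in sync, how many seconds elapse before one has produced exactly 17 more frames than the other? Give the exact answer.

17017/60 seconds

The gap grows by |60 − 60000/1001| = 60/1001 frames per second.
Time for a 17-frame gap: 17 ÷ (60/1001) = 17017/60 s.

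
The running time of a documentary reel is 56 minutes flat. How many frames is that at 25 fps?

84000 frames

56 min = 3360 s.
Frames = 3360 × 25 = 84000.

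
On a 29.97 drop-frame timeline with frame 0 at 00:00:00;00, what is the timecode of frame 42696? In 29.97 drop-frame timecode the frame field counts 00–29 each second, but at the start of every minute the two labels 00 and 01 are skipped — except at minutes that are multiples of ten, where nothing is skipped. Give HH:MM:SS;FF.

00:23:44;18

Each 10-minute DF block holds 10 × 60 × 30 − 9 × 2 = 17982 frames. 42696 ÷ 17982 → 2 full blocks, remainder 6732.
Within the partial block the first minute is 1800 frames and each further minute 1798, so 3 further minute boundaries passed. Total skipped labels = 18 × 2 + 2 × 3 = 42.
Non-drop label index = 42696 + 42 = 42738; at 30 labels/s that is 00:23:44:18, i.e. DF 00:23:44;18.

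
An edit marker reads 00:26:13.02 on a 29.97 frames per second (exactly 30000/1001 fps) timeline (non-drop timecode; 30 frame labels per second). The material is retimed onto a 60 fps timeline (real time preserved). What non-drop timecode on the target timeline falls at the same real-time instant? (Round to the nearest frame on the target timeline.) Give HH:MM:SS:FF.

00:26:14:38

Source frame index: (0×3600 + 26×60 + 13) × 30 + 2 = 47192.
Real time: 47192 / (30000/1001) = 5904899/3750 s.
Target frame: (5904899/3750) × (60) = 11809798/125 ≈ 94478.384 → 94478.
At 60 labels/s: frame 94478 → 00:26:14:38.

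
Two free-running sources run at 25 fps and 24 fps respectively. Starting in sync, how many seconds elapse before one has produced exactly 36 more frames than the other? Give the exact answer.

36 seconds

The gap grows by |24 − 25| = 1 frame per second.
Time for a 36-frame gap: 36 ÷ (1) = 36 s.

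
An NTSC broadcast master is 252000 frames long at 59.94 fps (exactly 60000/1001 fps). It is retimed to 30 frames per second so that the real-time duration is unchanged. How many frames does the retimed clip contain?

Target frames = source frames × (target rate / source rate) = 252000 × (30)/(60000/1001) = 252000 × 1001/2000 = 126126.

126126 frames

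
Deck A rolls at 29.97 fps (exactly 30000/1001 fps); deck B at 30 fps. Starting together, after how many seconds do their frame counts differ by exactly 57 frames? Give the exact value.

1901.9 seconds

The gap grows by |30 − 30000/1001| = 30/1001 frames per second.
Time for a 57-frame gap: 57 ÷ (30/1001) = 1901.9 s.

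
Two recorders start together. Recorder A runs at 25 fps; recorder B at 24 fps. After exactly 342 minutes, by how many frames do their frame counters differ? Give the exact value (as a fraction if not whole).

342 min = 20520 s.
A emits 25 × 20520 = 513000 frames; B emits 24 × 20520 = 492480.
Difference = 20520 frames; B is behind A.

20520 frames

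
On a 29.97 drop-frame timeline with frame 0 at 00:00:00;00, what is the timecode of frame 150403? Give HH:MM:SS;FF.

01:23:38;13

Each 10-minute DF block holds 10 × 60 × 30 − 9 × 2 = 17982 frames. 150403 ÷ 17982 → 8 full blocks, remainder 6547.
Within the partial block the first minute is 1800 frames and each further minute 1798, so 3 further minute boundaries passed. Total skipped labels = 18 × 8 + 2 × 3 = 150.
Non-drop label index = 150403 + 150 = 150553; at 30 labels/s that is 01:23:38:13, i.e. DF 01:23:38;13.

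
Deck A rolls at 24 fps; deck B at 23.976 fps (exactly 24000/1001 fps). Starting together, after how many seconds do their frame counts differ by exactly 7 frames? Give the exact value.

7007/24 seconds

The gap grows by |24000/1001 − 24| = 24/1001 frames per second.
Time for a 7-frame gap: 7 ÷ (24/1001) = 7007/24 s.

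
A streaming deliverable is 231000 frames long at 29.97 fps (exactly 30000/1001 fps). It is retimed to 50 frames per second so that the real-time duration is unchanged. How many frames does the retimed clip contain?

Target frames = source frames × (target rate / source rate) = 231000 × (50)/(30000/1001) = 231000 × 1001/600 = 385385.

385385 frames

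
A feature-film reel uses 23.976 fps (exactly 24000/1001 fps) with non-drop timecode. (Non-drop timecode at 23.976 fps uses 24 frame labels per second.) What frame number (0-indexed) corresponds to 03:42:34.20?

320516

Total seconds to the label: (3 × 3600 + 42 × 60 + 34) = 13354.
Frame index = 13354 × 24 + 20 = 320516.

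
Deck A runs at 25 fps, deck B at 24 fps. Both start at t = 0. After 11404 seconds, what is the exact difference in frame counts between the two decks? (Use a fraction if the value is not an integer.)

A emits 25 × 11404 = 285100 frames; B emits 24 × 11404 = 273696.
Difference = 11404 frames; B is behind A.

11404 frames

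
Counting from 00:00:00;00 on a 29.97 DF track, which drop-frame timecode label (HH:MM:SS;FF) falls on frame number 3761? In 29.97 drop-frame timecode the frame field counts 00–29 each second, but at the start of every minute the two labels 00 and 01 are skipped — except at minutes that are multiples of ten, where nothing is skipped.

Ten DF minutes hold 17982 frames, so frame 3761 lies in block 0 (frames 0–17981) with 3761 frames into that block.
The block's first minute is 1800 frames and the rest 1798 each; 3761 frames reaches minute 2, so 0 × 18 + 2 × 2 = 4 labels have been skipped so far.
Adding those back, label number 3761 + 4 = 3765 at 30 labels/s is 125 s + 15 f = 0 h 2 min 5 s frame 15, i.e. 00:02:05;15.

00:02:05;15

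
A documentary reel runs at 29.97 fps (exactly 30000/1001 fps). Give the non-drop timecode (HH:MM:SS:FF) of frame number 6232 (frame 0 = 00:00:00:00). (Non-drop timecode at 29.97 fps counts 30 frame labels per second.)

6232 ÷ 30 = 207 full seconds, remainder 22 frames.
207 s = 0 h 3 min 27 s.
Timecode: 00:03:27:22.

00:03:27:22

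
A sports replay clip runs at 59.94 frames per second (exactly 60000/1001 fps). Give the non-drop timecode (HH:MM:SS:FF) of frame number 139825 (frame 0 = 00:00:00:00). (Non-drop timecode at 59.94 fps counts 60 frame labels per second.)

00:38:50:25

139825 ÷ 60 = 2330 full seconds, remainder 25 frames.
2330 s = 0 h 38 min 50 s.
Timecode: 00:38:50:25.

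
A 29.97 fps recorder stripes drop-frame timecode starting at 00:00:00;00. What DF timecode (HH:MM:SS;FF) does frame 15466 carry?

Ten DF minutes hold 17982 frames, so frame 15466 lies in block 0 (frames 0–17981) with 15466 frames into that block.
The block's first minute is 1800 frames and the rest 1798 each; 15466 frames reaches minute 8, so 0 × 18 + 8 × 2 = 16 labels have been skipped so far.
Adding those back, label number 15466 + 16 = 15482 at 30 labels/s is 516 s + 2 f = 0 h 8 min 36 s frame 2, i.e. 00:08:36;02.

00:08:36;02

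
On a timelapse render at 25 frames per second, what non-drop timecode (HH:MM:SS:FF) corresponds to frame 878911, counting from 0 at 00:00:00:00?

09:45:56:11

878911 ÷ 25 = 35156 full seconds, remainder 11 frames.
35156 s = 9 h 45 min 56 s.
Timecode: 09:45:56:11.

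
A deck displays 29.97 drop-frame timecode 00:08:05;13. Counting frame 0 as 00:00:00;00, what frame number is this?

14547

As if non-drop at 30 labels/s: (0 × 3600 + 8 × 60 + 5) × 30 + 13 = 14563.
Minute boundaries passed: 8; those not divisible by 10: 8 − 0 = 8; dropped labels = 2 × 8 = 16.
Actual frame index = 14563 − 16 = 14547.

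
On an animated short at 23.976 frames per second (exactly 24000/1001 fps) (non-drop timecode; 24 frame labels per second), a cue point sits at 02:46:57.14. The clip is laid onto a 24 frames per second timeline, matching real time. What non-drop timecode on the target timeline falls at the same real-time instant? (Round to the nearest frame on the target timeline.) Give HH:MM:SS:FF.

Source frame index: (2×3600 + 46×60 + 57) × 24 + 14 = 240422.
Real time: 240422 / (24000/1001) = 120331211/12000 s.
Target frame: (120331211/12000) × (24) = 120331211/500 ≈ 240662.422 → 240662.
At 24 labels/s: frame 240662 → 02:47:07:14.

02:47:07:14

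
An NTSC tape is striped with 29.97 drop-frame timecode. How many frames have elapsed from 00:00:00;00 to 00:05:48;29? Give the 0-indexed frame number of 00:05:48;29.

As if non-drop at 30 labels/s: (0 × 3600 + 5 × 60 + 48) × 30 + 29 = 10469.
Minute boundaries passed: 5; those not divisible by 10: 5 − 0 = 5; dropped labels = 2 × 5 = 10.
Actual frame index = 10469 − 10 = 10459.

10459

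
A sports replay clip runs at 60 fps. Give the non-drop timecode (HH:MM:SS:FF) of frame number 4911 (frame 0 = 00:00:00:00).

00:01:21:51

4911 ÷ 60 = 81 full seconds, remainder 51 frames.
81 s = 0 h 1 min 21 s.
Timecode: 00:01:21:51.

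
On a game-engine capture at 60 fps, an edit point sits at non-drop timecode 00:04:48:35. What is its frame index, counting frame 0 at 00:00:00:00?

Total seconds to the label: (0 × 3600 + 4 × 60 + 48) = 288.
Frame index = 288 × 60 + 35 = 17315.

frame 17315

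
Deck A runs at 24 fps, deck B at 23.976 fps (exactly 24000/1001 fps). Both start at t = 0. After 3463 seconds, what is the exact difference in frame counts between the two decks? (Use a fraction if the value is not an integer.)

A emits 24 × 3463 = 83112 frames; B emits 24000/1001 × 3463 = 83112000/1001.
Difference = 83112/1001 frames (≈ 83.0290); B is behind A.

83112/1001 frames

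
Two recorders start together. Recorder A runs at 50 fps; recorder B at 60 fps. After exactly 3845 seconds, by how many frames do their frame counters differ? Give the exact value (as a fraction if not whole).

A emits 50 × 3845 = 192250 frames; B emits 60 × 3845 = 230700.
Difference = 38450 frames; B is ahead of A.

38450 frames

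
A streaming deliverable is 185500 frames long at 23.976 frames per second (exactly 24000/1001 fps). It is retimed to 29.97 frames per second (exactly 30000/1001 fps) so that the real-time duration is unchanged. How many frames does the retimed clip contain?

231875 frames

Target frames = source frames × (target rate / source rate) = 185500 × (30000/1001)/(24000/1001) = 185500 × 5/4 = 231875.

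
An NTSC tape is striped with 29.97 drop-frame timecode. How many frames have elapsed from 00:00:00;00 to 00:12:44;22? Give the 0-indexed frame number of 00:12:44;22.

Complete 10-minute blocks: 1, each 17982 frames → 17982.
Remaining 2 whole minutes in the current block: 1800 + 1 × 1798 = 3598 frames.
Within the current minute: 44 × 30 + 22 − 2 = 1340 (labels ;00/;01 skipped at this minute). Total = 17982 + 3598 + 1340 = 22920.

22920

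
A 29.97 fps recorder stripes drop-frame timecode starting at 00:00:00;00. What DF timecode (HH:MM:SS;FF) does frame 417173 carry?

Ten DF minutes hold 17982 frames, so frame 417173 lies in block 23 (frames 413586–431567) with 3587 frames into that block.
The block's first minute is 1800 frames and the rest 1798 each; 3587 frames reaches minute 1, so 23 × 18 + 1 × 2 = 416 labels have been skipped so far.
Adding those back, label number 417173 + 416 = 417589 at 30 labels/s is 13919 s + 19 f = 3 h 51 min 59 s frame 19, i.e. 03:51:59;19.

03:51:59;19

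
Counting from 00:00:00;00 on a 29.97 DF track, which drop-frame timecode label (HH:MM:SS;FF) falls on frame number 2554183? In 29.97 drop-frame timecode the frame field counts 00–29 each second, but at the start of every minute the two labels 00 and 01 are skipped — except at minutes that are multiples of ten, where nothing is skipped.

Each 10-minute DF block holds 10 × 60 × 30 − 9 × 2 = 17982 frames. 2554183 ÷ 17982 → 142 full blocks, remainder 739.
Within the partial block the first minute is 1800 frames and each further minute 1798, so 0 further minute boundaries passed. Total skipped labels = 18 × 142 + 2 × 0 = 2556.
Non-drop label index = 2554183 + 2556 = 2556739; at 30 labels/s that is 23:40:24:19, i.e. DF 23:40:24;19.

23:40:24;19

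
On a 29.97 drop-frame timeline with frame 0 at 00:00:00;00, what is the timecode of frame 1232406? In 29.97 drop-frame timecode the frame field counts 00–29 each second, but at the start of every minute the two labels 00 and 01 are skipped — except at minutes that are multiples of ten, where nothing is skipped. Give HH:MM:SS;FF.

11:25:21;10

Each 10-minute DF block holds 10 × 60 × 30 − 9 × 2 = 17982 frames. 1232406 ÷ 17982 → 68 full blocks, remainder 9630.
Within the partial block the first minute is 1800 frames and each further minute 1798, so 5 further minute boundaries passed. Total skipped labels = 18 × 68 + 2 × 5 = 1234.
Non-drop label index = 1232406 + 1234 = 1233640; at 30 labels/s that is 11:25:21:10, i.e. DF 11:25:21;10.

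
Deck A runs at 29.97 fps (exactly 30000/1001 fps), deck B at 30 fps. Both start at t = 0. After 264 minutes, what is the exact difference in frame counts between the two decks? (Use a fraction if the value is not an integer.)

264 min = 15840 s.
A emits 30000/1001 × 15840 = 43200000/91 frames; B emits 30 × 15840 = 475200.
Difference = 43200/91 frames (≈ 474.7253); B is ahead of A.

43200/91 frames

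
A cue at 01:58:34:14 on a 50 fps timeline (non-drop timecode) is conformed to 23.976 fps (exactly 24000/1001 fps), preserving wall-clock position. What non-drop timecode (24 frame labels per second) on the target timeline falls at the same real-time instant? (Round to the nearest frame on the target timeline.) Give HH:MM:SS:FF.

01:58:27:04

Source frame index: (1×3600 + 58×60 + 34) × 50 + 14 = 355714.
Real time: 355714 / (50) = 177857/25 s.
Target frame: (177857/25) × (24000/1001) = 170742720/1001 ≈ 170572.148 → 170572.
At 24 labels/s: frame 170572 → 01:58:27:04.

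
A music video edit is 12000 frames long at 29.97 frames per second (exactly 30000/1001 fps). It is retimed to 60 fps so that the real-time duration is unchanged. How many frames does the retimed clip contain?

24024 frames

Target frames = source frames × (target rate / source rate) = 12000 × (60)/(30000/1001) = 12000 × 1001/500 = 24024.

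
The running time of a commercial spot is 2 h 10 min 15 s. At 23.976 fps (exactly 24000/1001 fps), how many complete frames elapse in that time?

2 h 10 min 15 s = 7815 s.
Frames = 7815 × 24000/1001 = 187560000/1001 ≈ 187372.6274.
Complete frames: 187372.

187372 frames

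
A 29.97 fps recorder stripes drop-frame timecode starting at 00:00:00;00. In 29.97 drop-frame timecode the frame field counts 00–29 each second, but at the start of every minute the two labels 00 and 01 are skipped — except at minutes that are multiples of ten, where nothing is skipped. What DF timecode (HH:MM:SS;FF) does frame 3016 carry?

Each 10-minute DF block holds 10 × 60 × 30 − 9 × 2 = 17982 frames. 3016 ÷ 17982 → 0 full blocks, remainder 3016.
Within the partial block the first minute is 1800 frames and each further minute 1798, so 1 further minute boundary passed. Total skipped labels = 18 × 0 + 2 × 1 = 2.
Non-drop label index = 3016 + 2 = 3018; at 30 labels/s that is 00:01:40:18, i.e. DF 00:01:40;18.

00:01:40;18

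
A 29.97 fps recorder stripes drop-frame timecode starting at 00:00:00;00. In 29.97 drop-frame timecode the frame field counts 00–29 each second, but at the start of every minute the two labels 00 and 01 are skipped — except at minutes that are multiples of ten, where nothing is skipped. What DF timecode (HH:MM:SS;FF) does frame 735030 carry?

06:48:45;16

Ten DF minutes hold 17982 frames, so frame 735030 lies in block 40 (frames 719280–737261) with 15750 frames into that block.
The block's first minute is 1800 frames and the rest 1798 each; 15750 frames reaches minute 8, so 40 × 18 + 8 × 2 = 736 labels have been skipped so far.
Adding those back, label number 735030 + 736 = 735766 at 30 labels/s is 24525 s + 16 f = 6 h 48 min 45 s frame 16, i.e. 06:48:45;16.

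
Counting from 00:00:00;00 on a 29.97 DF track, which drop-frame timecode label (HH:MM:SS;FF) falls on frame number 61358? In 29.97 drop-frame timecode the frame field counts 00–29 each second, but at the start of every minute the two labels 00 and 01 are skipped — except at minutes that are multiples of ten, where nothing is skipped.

00:34:07;10

Ten DF minutes hold 17982 frames, so frame 61358 lies in block 3 (frames 53946–71927) with 7412 frames into that block.
The block's first minute is 1800 frames and the rest 1798 each; 7412 frames reaches minute 4, so 3 × 18 + 4 × 2 = 62 labels have been skipped so far.
Adding those back, label number 61358 + 62 = 61420 at 30 labels/s is 2047 s + 10 f = 0 h 34 min 7 s frame 10, i.e. 00:34:07;10.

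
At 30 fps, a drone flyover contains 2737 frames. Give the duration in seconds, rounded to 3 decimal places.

Running time = 2737 × 1/30 = 2737/30 s ≈ 91.233 s.

91.233 seconds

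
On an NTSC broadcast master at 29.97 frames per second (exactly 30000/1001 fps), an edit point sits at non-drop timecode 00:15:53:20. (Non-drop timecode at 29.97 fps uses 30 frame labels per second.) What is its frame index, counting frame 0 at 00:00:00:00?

frame 28610

Total seconds to the label: (0 × 3600 + 15 × 60 + 53) = 953.
Frame index = 953 × 30 + 20 = 28610.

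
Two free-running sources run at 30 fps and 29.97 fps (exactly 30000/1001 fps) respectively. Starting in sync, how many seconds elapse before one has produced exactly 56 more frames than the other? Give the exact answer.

28028/15 seconds

The gap grows by |30000/1001 − 30| = 30/1001 frames per second.
Time for a 56-frame gap: 56 ÷ (30/1001) = 28028/15 s.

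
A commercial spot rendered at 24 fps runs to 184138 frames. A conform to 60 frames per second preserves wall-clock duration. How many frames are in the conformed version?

460345 frames

Target frames = source frames × (target rate / source rate) = 184138 × (60)/(24) = 184138 × 5/2 = 460345.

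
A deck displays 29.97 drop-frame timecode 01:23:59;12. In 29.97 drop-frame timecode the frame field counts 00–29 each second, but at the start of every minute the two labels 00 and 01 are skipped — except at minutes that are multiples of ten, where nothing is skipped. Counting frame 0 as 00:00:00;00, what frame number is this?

151032

As if non-drop at 30 labels/s: (1 × 3600 + 23 × 60 + 59) × 30 + 12 = 151182.
Minute boundaries passed: 83; those not divisible by 10: 83 − 8 = 75; dropped labels = 2 × 75 = 150.
Actual frame index = 151182 − 150 = 151032.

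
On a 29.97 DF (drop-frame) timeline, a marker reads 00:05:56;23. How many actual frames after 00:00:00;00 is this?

10693

Complete 10-minute blocks: 0, each 17982 frames → 0.
Remaining 5 whole minutes in the current block: 1800 + 4 × 1798 = 8992 frames.
Within the current minute: 56 × 30 + 23 − 2 = 1701 (labels ;00/;01 skipped at this minute). Total = 0 + 8992 + 1701 = 10693.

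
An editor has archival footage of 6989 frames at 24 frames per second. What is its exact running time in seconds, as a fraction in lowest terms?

6989/24 seconds

Running time = 6989 ÷ (24) = 6989 × 1/24 = 6989/24 s.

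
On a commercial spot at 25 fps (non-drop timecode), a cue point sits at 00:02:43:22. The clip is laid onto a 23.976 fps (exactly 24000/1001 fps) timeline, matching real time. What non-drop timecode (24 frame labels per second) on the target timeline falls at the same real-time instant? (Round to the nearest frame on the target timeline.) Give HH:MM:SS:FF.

Source frame index: (0×3600 + 2×60 + 43) × 25 + 22 = 4097.
Real time: 4097 / (25) = 4097/25 s.
Target frame: (4097/25) × (24000/1001) = 3933120/1001 ≈ 3929.191 → 3929.
At 24 labels/s: frame 3929 → 00:02:43:17.

00:02:43:17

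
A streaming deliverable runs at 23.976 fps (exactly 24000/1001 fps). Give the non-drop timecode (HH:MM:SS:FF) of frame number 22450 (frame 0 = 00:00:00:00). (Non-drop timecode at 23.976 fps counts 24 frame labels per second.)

22450 ÷ 24 = 935 full seconds, remainder 10 frames.
935 s = 0 h 15 min 35 s.
Timecode: 00:15:35:10.

00:15:35:10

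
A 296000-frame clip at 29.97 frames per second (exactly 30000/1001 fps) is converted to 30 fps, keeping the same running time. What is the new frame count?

Target frames = source frames × (target rate / source rate) = 296000 × (30)/(30000/1001) = 296000 × 1001/1000 = 296296.

296296 frames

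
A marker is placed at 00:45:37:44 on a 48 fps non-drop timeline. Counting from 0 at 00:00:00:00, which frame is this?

131420

Total seconds to the label: (0 × 3600 + 45 × 60 + 37) = 2737.
Frame index = 2737 × 48 + 44 = 131420.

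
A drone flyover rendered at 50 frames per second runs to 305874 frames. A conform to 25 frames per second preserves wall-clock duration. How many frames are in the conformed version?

152937 frames

Target frames = source frames × (target rate / source rate) = 305874 × (25)/(50) = 305874 × 1/2 = 152937.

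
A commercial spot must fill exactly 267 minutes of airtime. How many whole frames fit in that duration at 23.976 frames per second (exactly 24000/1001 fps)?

267 min = 16020 s.
Frames = 16020 × 24000/1001 = 384480000/1001 ≈ 384095.9041.
Complete frames: 384095.

384095 frames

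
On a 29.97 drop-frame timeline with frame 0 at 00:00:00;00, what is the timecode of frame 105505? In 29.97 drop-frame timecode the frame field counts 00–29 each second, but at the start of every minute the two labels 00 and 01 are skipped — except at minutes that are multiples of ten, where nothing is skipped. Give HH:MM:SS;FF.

00:58:40;11

Ten DF minutes hold 17982 frames, so frame 105505 lies in block 5 (frames 89910–107891) with 15595 frames into that block.
The block's first minute is 1800 frames and the rest 1798 each; 15595 frames reaches minute 8, so 5 × 18 + 8 × 2 = 106 labels have been skipped so far.
Adding those back, label number 105505 + 106 = 105611 at 30 labels/s is 3520 s + 11 f = 0 h 58 min 40 s frame 11, i.e. 00:58:40;11.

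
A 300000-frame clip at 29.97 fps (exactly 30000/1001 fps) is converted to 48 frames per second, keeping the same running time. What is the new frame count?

480480 frames

Target frames = source frames × (target rate / source rate) = 300000 × (48)/(30000/1001) = 300000 × 1001/625 = 480480.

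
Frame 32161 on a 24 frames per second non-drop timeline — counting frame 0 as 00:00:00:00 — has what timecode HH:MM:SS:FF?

32161 ÷ 24 = 1340 full seconds, remainder 1 frame.
1340 s = 0 h 22 min 20 s.
Timecode: 00:22:20:01.

00:22:20:01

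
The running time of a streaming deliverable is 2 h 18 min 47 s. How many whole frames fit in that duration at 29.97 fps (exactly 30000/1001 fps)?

249560 frames

2 h 18 min 47 s = 8327 s.
Frames = 8327 × 30000/1001 = 22710000/91 ≈ 249560.4396.
Complete frames: 249560.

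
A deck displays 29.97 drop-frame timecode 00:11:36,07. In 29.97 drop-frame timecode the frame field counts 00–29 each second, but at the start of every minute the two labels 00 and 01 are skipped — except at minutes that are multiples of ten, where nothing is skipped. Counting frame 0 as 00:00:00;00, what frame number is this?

20867

As if non-drop at 30 labels/s: (0 × 3600 + 11 × 60 + 36) × 30 + 7 = 20887.
Minute boundaries passed: 11; those not divisible by 10: 11 − 1 = 10; dropped labels = 2 × 10 = 20.
Actual frame index = 20887 − 20 = 20867.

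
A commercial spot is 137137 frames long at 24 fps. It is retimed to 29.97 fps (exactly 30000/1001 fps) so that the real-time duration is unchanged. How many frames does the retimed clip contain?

171250 frames

Target frames = source frames × (target rate / source rate) = 137137 × (30000/1001)/(24) = 137137 × 1250/1001 = 171250.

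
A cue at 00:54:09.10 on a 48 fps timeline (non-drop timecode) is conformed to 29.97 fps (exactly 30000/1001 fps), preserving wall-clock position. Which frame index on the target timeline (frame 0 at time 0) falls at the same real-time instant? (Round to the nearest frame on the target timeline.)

frame 97379

Source frame index: (0×3600 + 54×60 + 9) × 48 + 10 = 155962.
Real time: 155962 / (48) = 77981/24 s.
Target frame: (77981/24) × (30000/1001) = 97476250/1001 ≈ 97378.871 → 97379.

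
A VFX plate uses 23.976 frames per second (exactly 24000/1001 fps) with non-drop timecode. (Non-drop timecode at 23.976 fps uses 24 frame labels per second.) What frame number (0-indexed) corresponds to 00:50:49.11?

Total seconds to the label: (0 × 3600 + 50 × 60 + 49) = 3049.
Frame index = 3049 × 24 + 11 = 73187.

73187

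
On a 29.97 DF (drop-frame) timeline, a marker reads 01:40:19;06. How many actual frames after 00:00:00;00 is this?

180396

As if non-drop at 30 labels/s: (1 × 3600 + 40 × 60 + 19) × 30 + 6 = 180576.
Minute boundaries passed: 100; those not divisible by 10: 100 − 10 = 90; dropped labels = 2 × 90 = 180.
Actual frame index = 180576 − 180 = 180396.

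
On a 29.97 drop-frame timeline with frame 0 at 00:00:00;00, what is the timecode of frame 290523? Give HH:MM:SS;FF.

02:41:33;23

Ten DF minutes hold 17982 frames, so frame 290523 lies in block 16 (frames 287712–305693) with 2811 frames into that block.
The block's first minute is 1800 frames and the rest 1798 each; 2811 frames reaches minute 1, so 16 × 18 + 1 × 2 = 290 labels have been skipped so far.
Adding those back, label number 290523 + 290 = 290813 at 30 labels/s is 9693 s + 23 f = 2 h 41 min 33 s frame 23, i.e. 02:41:33;23.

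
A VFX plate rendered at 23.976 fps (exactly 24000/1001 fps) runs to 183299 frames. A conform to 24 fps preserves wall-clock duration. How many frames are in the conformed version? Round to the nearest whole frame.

Frames at target rate = 183299 × (24) / (24000/1001) = 183482299/1000 ≈ 183482.299.
Nearest whole frame: 183482.

183482 frames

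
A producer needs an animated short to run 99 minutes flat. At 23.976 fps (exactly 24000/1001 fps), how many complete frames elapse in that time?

142417 frames

99 min = 5940 s.
Frames = 5940 × 24000/1001 = 12960000/91 ≈ 142417.5824.
Complete frames: 142417.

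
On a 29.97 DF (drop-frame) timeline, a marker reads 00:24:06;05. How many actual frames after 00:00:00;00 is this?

As if non-drop at 30 labels/s: (0 × 3600 + 24 × 60 + 6) × 30 + 5 = 43385.
Minute boundaries passed: 24; those not divisible by 10: 24 − 2 = 22; dropped labels = 2 × 22 = 44.
Actual frame index = 43385 − 44 = 43341.

43341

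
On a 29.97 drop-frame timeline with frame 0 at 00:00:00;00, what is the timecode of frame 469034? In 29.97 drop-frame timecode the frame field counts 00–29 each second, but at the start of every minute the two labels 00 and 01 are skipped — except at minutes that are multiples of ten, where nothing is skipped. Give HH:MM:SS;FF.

04:20:50;02

Ten DF minutes hold 17982 frames, so frame 469034 lies in block 26 (frames 467532–485513) with 1502 frames into that block.
The block's first minute is 1800 frames and the rest 1798 each; 1502 frames reaches minute 0, so 26 × 18 + 0 × 2 = 468 labels have been skipped so far.
Adding those back, label number 469034 + 468 = 469502 at 30 labels/s is 15650 s + 2 f = 4 h 20 min 50 s frame 2, i.e. 04:20:50;02.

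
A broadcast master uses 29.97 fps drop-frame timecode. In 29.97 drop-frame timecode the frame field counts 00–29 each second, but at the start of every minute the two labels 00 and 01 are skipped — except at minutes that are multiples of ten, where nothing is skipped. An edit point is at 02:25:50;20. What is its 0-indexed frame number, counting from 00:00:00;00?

As if non-drop at 30 labels/s: (2 × 3600 + 25 × 60 + 50) × 30 + 20 = 262520.
Minute boundaries passed: 145; those not divisible by 10: 145 − 14 = 131; dropped labels = 2 × 131 = 262.
Actual frame index = 262520 − 262 = 262258.

262258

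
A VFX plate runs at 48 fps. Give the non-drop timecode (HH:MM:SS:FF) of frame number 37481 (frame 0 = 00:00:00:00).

00:13:00:41

37481 ÷ 48 = 780 full seconds, remainder 41 frames.
780 s = 0 h 13 min 0 s.
Timecode: 00:13:00:41.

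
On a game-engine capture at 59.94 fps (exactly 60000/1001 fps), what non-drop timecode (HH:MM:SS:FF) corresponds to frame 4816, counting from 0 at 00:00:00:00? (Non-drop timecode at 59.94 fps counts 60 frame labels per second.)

00:01:20:16

4816 ÷ 60 = 80 full seconds, remainder 16 frames.
80 s = 0 h 1 min 20 s.
Timecode: 00:01:20:16.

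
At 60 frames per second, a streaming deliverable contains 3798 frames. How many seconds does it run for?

Running time = 3798 / (60) = 63.3 s.

63.3 seconds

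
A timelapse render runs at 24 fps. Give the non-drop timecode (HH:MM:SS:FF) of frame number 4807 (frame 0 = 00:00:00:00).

4807 ÷ 24 = 200 full seconds, remainder 7 frames.
200 s = 0 h 3 min 20 s.
Timecode: 00:03:20:07.

00:03:20:07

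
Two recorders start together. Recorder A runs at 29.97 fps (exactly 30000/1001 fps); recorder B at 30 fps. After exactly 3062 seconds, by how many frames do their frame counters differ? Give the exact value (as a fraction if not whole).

91860/1001 frames

A emits 30000/1001 × 3062 = 91860000/1001 frames; B emits 30 × 3062 = 91860.
Difference = 91860/1001 frames (≈ 91.7682); B is ahead of A.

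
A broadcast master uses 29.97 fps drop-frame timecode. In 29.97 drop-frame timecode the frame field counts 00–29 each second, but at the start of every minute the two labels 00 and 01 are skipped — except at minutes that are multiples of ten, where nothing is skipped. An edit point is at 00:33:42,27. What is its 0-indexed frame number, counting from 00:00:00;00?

As if non-drop at 30 labels/s: (0 × 3600 + 33 × 60 + 42) × 30 + 27 = 60687.
Minute boundaries passed: 33; those not divisible by 10: 33 − 3 = 30; dropped labels = 2 × 30 = 60.
Actual frame index = 60687 − 60 = 60627.

60627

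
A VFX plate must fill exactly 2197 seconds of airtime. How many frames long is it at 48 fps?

Frames = 2197 × 48 = 105456.

105456 frames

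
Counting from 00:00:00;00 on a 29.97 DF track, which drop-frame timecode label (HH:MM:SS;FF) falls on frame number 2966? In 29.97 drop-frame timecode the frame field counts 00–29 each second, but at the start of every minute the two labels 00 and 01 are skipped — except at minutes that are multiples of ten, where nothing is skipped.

Each 10-minute DF block holds 10 × 60 × 30 − 9 × 2 = 17982 frames. 2966 ÷ 17982 → 0 full blocks, remainder 2966.
Within the partial block the first minute is 1800 frames and each further minute 1798, so 1 further minute boundary passed. Total skipped labels = 18 × 0 + 2 × 1 = 2.
Non-drop label index = 2966 + 2 = 2968; at 30 labels/s that is 00:01:38:28, i.e. DF 00:01:38;28.

00:01:38;28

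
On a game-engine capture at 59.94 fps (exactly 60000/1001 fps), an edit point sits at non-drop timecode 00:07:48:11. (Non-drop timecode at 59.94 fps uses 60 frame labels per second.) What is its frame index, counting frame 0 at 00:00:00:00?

Total seconds to the label: (0 × 3600 + 7 × 60 + 48) = 468.
Frame index = 468 × 60 + 11 = 28091.

frame 28091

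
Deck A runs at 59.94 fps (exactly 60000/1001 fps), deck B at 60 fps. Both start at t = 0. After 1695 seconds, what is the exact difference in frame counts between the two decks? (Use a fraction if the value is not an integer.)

A emits 60000/1001 × 1695 = 101700000/1001 frames; B emits 60 × 1695 = 101700.
Difference = 101700/1001 frames (≈ 101.5984); B is ahead of A.

101700/1001 frames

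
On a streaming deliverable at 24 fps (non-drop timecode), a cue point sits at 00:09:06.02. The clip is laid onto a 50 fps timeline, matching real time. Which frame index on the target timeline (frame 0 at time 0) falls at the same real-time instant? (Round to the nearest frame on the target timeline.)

frame 27304

Source frame index: (0×3600 + 9×60 + 6) × 24 + 2 = 13106.
Real time: 13106 / (24) = 6553/12 s.
Target frame: (6553/12) × (50) = 163825/6 ≈ 27304.167 → 27304.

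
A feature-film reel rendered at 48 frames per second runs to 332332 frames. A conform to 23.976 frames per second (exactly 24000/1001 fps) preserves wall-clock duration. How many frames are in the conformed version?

Target frames = source frames × (target rate / source rate) = 332332 × (24000/1001)/(48) = 332332 × 500/1001 = 166000.

166000 frames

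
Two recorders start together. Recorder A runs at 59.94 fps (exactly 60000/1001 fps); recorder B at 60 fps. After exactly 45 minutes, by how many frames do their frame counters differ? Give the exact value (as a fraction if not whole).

162000/1001 frames

45 min = 2700 s.
A emits 60000/1001 × 2700 = 162000000/1001 frames; B emits 60 × 2700 = 162000.
Difference = 162000/1001 frames (≈ 161.8382); B is ahead of A.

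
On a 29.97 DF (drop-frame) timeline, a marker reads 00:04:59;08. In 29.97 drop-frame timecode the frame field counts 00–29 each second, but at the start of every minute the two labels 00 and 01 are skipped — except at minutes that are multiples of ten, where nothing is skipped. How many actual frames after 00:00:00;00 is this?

8970

Complete 10-minute blocks: 0, each 17982 frames → 0.
Remaining 4 whole minutes in the current block: 1800 + 3 × 1798 = 7194 frames.
Within the current minute: 59 × 30 + 8 − 2 = 1776 (labels ;00/;01 skipped at this minute). Total = 0 + 7194 + 1776 = 8970.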